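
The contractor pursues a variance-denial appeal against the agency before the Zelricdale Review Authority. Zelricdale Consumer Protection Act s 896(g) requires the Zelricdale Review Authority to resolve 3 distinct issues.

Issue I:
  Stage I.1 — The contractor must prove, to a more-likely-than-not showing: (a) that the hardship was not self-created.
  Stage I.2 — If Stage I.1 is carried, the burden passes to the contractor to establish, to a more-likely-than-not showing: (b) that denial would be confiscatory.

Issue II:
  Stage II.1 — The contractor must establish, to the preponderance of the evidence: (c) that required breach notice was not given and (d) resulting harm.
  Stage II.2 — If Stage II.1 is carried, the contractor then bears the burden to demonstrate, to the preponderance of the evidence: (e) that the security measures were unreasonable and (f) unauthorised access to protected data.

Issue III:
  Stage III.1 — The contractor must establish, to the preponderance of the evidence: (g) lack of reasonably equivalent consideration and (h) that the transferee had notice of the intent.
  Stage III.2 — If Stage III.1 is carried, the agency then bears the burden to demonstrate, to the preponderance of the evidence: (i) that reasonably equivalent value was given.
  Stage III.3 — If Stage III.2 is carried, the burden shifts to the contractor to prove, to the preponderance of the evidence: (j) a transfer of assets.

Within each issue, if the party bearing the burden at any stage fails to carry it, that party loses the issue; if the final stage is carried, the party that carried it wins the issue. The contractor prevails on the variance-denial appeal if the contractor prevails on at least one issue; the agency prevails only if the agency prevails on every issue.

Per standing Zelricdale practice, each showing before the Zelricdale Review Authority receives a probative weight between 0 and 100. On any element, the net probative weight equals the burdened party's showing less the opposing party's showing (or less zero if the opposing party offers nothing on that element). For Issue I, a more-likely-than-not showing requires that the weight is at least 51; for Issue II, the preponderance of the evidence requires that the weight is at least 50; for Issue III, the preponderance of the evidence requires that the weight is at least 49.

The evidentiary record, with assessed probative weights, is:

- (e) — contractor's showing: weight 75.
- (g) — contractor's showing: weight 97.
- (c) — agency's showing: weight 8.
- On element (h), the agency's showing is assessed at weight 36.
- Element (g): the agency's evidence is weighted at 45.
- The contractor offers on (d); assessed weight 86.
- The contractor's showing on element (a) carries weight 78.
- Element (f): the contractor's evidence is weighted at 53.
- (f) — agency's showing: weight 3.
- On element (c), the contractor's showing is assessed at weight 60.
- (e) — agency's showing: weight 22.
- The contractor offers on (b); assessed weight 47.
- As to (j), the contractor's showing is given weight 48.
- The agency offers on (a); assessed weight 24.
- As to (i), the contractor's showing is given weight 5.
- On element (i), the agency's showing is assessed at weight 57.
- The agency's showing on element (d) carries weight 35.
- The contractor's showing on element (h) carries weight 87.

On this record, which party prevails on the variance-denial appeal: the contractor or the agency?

contractor

— Issue I —
Stage I.1 (contractor, a more-likely-than-not showing, weight is at least 51): (a) net 78−24=54 ≥ 51 — meets.
  All elements met. The contractor retains the burden for Stage I.2.
Stage I.2 (contractor, a more-likely-than-not showing, weight is at least 51): (b) 47 < 51 — fails.
  The contractor does not carry Stage I.2.
So the agency prevails on this issue.
— Issue II —
Stage II.1 — burden on contractor; standard: the preponderance of the evidence (weight is at least 50).
    (c): 60 − 8 = 52 ≥ 50 [met]
    (d): 86 − 35 = 51 ≥ 50 [met]
  Stage II.1 carried; the burden remains with the contractor.
Stage II.2 — burden on contractor; standard: the preponderance of the evidence (weight is at least 50).
    (e): 75 − 22 = 53 ≥ 50 [met]
    (f): 53 − 3 = 50 ≥ 50 [met]
  All elements met at the final stage.
All stages carried — the contractor prevails on this issue.
— Issue III —
Stage III.1 (contractor, the preponderance of the evidence, weight is at least 49): (g) net 97−45=52 ≥ 49 — meets; (h) net 87−36=51 ≥ 49 — meets.
  Stage III.1 carried; the burden shifts to the agency.
Stage III.2 (agency, the preponderance of the evidence, weight is at least 49): (i) net 57−5=52 ≥ 49 — meets.
  Stage III.2 carried; the burden shifts to the contractor.
Stage III.3 (contractor, the preponderance of the evidence, weight is at least 49): (j) 48 < 49 — fails.
  Stage III.3 not carried; the contractor fails its burden.
The agency prevails on this issue.
Per-issue: Issue I → agency; Issue II → contractor; Issue III → agency. The contractor must prevail on at least one issue; overall, the contractor prevails.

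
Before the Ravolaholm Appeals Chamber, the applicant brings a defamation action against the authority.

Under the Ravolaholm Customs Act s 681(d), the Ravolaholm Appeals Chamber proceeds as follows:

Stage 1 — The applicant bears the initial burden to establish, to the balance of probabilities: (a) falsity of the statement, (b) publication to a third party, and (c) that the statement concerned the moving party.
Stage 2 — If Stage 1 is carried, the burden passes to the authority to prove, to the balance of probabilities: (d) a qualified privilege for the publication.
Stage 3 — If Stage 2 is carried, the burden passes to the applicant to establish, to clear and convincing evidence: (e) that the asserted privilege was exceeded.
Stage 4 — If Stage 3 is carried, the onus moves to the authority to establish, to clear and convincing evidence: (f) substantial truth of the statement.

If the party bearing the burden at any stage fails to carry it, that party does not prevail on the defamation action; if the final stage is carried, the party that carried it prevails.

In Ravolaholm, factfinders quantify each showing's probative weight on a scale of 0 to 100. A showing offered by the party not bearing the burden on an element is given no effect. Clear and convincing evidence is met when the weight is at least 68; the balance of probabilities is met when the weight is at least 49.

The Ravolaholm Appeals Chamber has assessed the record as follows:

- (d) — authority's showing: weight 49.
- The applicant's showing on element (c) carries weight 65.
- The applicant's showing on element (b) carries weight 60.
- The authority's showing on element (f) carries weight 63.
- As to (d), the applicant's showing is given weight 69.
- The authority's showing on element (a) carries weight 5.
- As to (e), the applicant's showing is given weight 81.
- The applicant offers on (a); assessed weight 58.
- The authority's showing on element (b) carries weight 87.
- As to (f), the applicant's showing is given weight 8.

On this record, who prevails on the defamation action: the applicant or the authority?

Stage 1 (applicant, the balance of probabilities, weight is at least 49): (a) 58 (authority's 5 disregarded) ≥ 49 — meets; (b) 60 (authority's 87 disregarded) ≥ 49 — meets; (c) 65 ≥ 49 — meets.
  All elements met. The burden passes to the authority.
Stage 2 (authority, the balance of probabilities, weight is at least 49): (d) 49 (applicant's 69 disregarded) ≥ 49 — meets.
  All elements met. The burden passes to the applicant.
Stage 3 (applicant, clear and convincing evidence, weight is at least 68): (e) 81 ≥ 68 — meets.
  Stage 3 is satisfied; the onus moves to the authority.
Stage 4 (authority, clear and convincing evidence, weight is at least 68): (f) 63 (applicant's 8 disregarded) < 68 — fails.
  Stage 4 not carried; the authority fails its burden.
The applicant prevails.

applicant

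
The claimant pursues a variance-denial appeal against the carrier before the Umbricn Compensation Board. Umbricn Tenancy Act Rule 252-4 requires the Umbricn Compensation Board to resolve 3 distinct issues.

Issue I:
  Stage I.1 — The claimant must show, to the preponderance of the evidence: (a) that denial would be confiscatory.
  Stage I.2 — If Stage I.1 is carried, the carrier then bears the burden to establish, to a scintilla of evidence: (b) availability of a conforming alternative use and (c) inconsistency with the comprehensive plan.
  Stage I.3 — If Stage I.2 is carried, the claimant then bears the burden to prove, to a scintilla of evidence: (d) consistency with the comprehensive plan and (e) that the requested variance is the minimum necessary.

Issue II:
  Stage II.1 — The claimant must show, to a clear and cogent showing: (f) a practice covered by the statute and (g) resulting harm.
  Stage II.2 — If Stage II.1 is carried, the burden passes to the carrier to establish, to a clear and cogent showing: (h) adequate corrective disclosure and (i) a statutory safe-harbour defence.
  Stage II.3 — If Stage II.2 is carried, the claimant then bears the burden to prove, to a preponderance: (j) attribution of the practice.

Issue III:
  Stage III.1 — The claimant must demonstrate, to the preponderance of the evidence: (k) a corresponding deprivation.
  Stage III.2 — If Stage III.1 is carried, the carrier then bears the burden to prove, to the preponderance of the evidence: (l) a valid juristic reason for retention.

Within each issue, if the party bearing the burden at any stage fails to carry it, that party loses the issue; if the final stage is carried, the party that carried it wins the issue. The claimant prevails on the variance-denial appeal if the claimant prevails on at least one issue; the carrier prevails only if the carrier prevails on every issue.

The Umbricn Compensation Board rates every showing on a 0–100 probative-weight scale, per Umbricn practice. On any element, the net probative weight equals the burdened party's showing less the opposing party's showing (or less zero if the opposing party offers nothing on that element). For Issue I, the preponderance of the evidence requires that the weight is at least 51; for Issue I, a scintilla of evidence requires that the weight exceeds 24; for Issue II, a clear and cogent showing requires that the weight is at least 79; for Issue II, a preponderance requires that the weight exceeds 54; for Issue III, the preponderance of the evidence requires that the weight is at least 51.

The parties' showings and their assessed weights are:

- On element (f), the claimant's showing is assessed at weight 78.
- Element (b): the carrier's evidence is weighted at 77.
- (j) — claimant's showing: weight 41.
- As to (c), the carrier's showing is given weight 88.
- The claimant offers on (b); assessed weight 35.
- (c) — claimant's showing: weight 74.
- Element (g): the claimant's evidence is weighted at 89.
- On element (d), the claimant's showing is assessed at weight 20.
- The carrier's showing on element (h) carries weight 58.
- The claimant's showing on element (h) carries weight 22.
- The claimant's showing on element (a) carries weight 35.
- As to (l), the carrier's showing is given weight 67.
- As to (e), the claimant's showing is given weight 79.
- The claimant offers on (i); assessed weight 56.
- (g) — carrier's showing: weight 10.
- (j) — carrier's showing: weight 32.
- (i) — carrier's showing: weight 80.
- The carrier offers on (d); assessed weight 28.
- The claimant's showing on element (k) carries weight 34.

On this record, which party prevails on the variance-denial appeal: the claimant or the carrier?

carrier

— Issue I —
At Stage I.1 the claimant must meet the preponderance of the evidence (weight is at least 51): on (a) the weight is 35, which does not reach 51, so (a) does not meet the standard.
  Not every element is met, so the claimant fails to carry Stage I.1.
So the carrier prevails on this issue.
— Issue II —
At Stage II.1 the claimant must meet a clear and cogent showing (weight is at least 79): on (f) the weight is 78, < 79, so (f) does not meet the standard; on (g) the weight is 89 less the opposing 10 gives net 79, ≥ 79, so (g) meets the standard.
  Stage II.1 not carried; the claimant fails its burden.
The analysis ends at Stage II.1; the carrier prevails on this issue.
— Issue III —
Stage III.1 — burden on claimant; standard: the preponderance of the evidence (weight is at least 51).
    (k): 34 < 51 [not met]
  Stage III.1 not carried; the claimant fails its burden.
The analysis ends at Stage III.1; the carrier prevails on this issue.
Per-issue: Issue I → carrier; Issue II → carrier; Issue III → carrier. The claimant must prevail on at least one issue; overall, the carrier prevails.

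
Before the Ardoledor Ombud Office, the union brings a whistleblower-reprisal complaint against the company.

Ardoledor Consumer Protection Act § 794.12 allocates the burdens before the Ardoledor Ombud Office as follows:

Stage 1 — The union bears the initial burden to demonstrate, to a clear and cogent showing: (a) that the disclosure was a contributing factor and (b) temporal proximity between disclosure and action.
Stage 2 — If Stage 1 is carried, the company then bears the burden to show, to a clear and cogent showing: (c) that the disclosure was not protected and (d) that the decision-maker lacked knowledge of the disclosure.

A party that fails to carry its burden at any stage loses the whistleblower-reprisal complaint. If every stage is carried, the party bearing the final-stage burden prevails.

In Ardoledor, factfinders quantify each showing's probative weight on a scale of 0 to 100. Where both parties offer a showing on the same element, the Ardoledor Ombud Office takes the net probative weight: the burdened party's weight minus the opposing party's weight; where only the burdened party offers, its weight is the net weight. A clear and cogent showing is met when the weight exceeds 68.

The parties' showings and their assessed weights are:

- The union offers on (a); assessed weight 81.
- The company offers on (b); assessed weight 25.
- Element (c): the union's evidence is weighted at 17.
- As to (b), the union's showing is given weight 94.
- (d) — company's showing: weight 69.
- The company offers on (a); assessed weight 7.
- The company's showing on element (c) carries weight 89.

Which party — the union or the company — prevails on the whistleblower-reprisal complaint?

company

Stage 1 — burden on union; standard: a clear and cogent showing (weight exceeds 68).
    (a): 81 − 7 = 74 > 68 [met]
    (b): 94 − 25 = 69 > 68 [met]
  Stage 1 carried; the burden shifts to the company.
Stage 2 — burden on company; standard: a clear and cogent showing (weight exceeds 68).
    (c): 89 − 17 = 72 > 68 [met]
    (d): 69 > 68 [met]
  All elements met at the final stage.
All stages carried — the company prevails.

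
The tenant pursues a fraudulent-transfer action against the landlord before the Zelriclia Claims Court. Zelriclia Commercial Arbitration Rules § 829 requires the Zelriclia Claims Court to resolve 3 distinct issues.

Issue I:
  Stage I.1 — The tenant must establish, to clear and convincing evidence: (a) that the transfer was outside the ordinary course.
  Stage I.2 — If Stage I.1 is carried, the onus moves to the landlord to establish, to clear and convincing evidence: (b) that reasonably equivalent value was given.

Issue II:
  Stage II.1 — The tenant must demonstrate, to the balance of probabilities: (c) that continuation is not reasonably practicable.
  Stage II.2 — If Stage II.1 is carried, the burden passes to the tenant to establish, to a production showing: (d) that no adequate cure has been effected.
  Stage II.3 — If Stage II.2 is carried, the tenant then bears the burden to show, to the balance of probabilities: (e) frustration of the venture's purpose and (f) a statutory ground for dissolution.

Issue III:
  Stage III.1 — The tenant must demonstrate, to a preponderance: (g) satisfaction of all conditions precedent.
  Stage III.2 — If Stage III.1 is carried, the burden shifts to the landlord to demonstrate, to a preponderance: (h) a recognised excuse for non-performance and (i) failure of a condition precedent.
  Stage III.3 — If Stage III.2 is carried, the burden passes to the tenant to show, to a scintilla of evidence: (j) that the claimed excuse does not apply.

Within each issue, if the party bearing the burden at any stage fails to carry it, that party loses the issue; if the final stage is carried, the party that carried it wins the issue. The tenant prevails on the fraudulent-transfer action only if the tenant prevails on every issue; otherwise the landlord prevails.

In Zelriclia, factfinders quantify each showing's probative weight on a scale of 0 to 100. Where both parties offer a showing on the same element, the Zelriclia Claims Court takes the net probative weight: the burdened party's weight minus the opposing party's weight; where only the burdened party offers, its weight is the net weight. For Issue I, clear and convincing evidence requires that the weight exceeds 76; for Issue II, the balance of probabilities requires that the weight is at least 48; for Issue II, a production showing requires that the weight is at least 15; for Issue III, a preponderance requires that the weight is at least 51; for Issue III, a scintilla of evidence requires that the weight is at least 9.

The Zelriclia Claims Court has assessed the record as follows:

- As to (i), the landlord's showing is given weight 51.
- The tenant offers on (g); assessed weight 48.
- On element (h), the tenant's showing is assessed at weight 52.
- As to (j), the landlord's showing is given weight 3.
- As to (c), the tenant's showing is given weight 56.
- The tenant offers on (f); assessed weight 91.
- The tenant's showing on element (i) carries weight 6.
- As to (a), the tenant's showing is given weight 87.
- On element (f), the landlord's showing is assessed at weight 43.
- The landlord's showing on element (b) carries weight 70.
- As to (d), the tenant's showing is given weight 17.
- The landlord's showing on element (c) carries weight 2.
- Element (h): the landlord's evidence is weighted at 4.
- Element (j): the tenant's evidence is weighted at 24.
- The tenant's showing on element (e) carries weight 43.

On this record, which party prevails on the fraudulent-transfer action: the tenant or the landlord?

landlord

— Issue I —
At Stage I.1 the tenant must meet clear and convincing evidence (weight exceeds 76): on (a) the weight is 87, > 76, so (a) meets the standard.
  All elements met. The burden passes to the landlord.
At Stage I.2 the landlord must meet clear and convincing evidence (weight exceeds 76): on (b) the weight is 70, ≤ 76, so (b) does not meet the standard.
  Not every element is met, so the landlord fails to carry Stage I.2.
The tenant prevails on this issue.
— Issue II —
Stage II.1 — burden on tenant; standard: the balance of probabilities (weight is at least 48).
    (c): 56 − 2 = 54 ≥ 48 [met]
  Stage II.1 carried; the burden remains with the tenant.
Stage II.2 — burden on tenant; standard: a production showing (weight is at least 15).
    (d): 17 ≥ 15 [met]
  All elements met. The tenant retains the burden for Stage II.3.
Stage II.3 — burden on tenant; standard: the balance of probabilities (weight is at least 48).
    (e): 43 < 48 [not met]
    (f): 91 − 43 = 48 ≥ 48 [met]
  Not every element is met, so the tenant fails to carry Stage II.3.
So the landlord prevails on this issue.
— Issue III —
Stage III.1 (tenant, a preponderance, weight is at least 51): (g) 48 < 51 — fails.
  Not every element is met, so the tenant fails to carry Stage III.1.
So the landlord prevails on this issue.
Per-issue: Issue I → tenant; Issue II → landlord; Issue III → landlord. The tenant must prevail on every issue; overall, the landlord prevails.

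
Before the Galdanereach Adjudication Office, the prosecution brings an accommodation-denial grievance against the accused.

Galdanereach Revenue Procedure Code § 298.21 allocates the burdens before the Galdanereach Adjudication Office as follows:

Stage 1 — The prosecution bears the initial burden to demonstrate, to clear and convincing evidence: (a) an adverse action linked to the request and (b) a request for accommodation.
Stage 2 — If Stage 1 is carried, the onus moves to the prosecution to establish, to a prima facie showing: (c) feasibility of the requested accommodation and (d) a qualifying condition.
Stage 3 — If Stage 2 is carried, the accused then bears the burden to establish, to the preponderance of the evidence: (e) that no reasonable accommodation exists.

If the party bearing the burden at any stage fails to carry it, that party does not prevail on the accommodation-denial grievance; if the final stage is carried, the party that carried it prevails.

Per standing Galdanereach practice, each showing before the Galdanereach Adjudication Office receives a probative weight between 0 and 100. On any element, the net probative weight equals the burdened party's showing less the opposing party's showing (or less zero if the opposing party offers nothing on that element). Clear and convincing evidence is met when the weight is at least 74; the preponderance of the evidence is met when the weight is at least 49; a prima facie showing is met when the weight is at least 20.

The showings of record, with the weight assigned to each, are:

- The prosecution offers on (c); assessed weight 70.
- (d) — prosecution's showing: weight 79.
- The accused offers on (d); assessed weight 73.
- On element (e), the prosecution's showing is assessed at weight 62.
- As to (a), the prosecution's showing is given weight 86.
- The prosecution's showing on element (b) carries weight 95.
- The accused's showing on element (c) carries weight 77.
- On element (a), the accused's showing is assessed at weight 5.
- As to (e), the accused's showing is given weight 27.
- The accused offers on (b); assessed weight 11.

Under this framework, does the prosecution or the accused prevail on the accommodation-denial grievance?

accused

Stage 1 (prosecution, clear and convincing evidence, weight is at least 74): (a) net 86−5=81 ≥ 74 — meets; (b) net 95−11=84 ≥ 74 — meets.
  Stage 1 carried; the burden remains with the prosecution.
Stage 2 (prosecution, a prima facie showing, weight is at least 20): (c) net 70−77=-7 < 20 — fails; (d) net 79−73=6 < 20 — fails.
  Not every element is met, so the prosecution fails to carry Stage 2.
So the accused prevails.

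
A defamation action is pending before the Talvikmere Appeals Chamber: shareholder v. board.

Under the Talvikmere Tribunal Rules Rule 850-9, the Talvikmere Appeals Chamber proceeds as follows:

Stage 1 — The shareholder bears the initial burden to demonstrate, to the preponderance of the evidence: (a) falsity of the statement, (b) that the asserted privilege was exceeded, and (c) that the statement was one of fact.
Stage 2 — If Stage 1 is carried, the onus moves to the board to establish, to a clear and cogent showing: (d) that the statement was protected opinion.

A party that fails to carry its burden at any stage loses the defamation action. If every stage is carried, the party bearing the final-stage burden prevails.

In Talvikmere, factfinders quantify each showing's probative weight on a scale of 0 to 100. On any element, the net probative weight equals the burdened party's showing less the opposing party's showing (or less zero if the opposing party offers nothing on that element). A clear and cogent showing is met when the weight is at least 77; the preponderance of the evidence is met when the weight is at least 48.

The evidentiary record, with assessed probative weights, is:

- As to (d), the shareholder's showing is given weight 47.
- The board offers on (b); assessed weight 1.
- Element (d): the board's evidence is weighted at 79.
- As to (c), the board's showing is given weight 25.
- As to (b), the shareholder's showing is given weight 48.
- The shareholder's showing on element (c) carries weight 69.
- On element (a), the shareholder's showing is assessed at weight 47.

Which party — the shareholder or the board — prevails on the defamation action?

board

Stage 1 (shareholder, the preponderance of the evidence, weight is at least 48): (a) 47 < 48 — fails; (b) net 48−1=47 < 48 — fails; (c) net 69−25=44 < 48 — fails.
  Not every element is met, so the shareholder fails to carry Stage 1.
The analysis ends at Stage 1; the board prevails.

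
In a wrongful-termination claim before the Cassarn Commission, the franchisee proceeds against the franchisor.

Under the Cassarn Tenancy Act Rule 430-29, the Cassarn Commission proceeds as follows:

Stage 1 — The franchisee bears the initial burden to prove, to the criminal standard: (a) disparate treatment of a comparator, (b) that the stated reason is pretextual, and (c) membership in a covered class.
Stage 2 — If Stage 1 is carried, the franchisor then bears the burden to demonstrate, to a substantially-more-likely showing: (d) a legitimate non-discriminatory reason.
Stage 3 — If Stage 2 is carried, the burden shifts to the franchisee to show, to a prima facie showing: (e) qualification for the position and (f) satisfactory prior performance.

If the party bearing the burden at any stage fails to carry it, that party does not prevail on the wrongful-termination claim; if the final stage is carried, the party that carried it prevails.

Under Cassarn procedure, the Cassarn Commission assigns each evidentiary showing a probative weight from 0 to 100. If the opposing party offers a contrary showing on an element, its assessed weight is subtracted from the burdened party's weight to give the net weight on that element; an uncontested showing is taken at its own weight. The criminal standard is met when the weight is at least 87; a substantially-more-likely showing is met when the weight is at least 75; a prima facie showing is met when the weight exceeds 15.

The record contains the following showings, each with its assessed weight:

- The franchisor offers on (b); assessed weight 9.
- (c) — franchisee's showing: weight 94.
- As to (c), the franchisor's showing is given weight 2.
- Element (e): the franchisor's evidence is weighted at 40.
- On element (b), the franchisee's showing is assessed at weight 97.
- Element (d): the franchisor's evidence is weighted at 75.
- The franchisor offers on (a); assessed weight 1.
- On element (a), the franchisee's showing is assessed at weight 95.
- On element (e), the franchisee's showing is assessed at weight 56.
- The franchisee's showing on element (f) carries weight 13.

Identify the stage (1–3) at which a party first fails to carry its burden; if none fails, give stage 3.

At Stage 1 the franchisee must meet the criminal standard (weight is at least 87): on (a) the weight is 95 less the opposing 1 gives net 94, ≥ 87, so (a) meets the standard; on (b) the weight is 97 less the opposing 9 gives net 88, ≥ 87, so (b) meets the standard; on (c) the weight is 94 less the opposing 2 gives net 92, which does reach 87, so (c) meets the standard.
  Stage 1 carried; the burden shifts to the franchisor.
At Stage 2 the franchisor must meet a substantially-more-likely showing (weight is at least 75): on (d) the weight is 75, ≥ 75, so (d) meets the standard.
  Stage 2 is satisfied; the onus moves to the franchisee.
At Stage 3 the franchisee must meet a prima facie showing (weight exceeds 15): on (e) the weight is 56 less the opposing 40 gives net 16, which does exceed 15, so (e) meets the standard; on (f) the weight is 13, ≤ 15, so (f) does not meet the standard.
  The franchisee does not carry Stage 3.
So the franchisor prevails.

stage 3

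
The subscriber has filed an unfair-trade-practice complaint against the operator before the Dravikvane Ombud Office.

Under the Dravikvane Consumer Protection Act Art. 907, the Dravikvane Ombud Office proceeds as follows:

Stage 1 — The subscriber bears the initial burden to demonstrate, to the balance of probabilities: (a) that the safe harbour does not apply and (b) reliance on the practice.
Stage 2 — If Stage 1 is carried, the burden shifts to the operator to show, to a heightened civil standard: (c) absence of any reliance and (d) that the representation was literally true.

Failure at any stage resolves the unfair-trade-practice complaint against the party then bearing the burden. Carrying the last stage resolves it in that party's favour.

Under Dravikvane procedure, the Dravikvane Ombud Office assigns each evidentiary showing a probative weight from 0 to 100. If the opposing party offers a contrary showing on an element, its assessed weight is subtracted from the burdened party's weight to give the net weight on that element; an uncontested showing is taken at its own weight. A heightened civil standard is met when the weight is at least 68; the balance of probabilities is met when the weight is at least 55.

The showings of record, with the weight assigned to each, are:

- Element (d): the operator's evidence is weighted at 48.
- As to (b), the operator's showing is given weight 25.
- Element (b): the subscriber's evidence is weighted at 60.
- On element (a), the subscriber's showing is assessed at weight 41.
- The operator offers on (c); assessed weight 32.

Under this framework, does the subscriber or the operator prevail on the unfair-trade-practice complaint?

At Stage 1 the subscriber must meet the balance of probabilities (weight is at least 55): on (a) the weight is 41, < 55, so (a) does not meet the standard; on (b) the weight is 60 less the opposing 25 gives net 35, < 55, so (b) does not meet the standard.
  The subscriber does not carry Stage 1.
So the operator prevails.

operator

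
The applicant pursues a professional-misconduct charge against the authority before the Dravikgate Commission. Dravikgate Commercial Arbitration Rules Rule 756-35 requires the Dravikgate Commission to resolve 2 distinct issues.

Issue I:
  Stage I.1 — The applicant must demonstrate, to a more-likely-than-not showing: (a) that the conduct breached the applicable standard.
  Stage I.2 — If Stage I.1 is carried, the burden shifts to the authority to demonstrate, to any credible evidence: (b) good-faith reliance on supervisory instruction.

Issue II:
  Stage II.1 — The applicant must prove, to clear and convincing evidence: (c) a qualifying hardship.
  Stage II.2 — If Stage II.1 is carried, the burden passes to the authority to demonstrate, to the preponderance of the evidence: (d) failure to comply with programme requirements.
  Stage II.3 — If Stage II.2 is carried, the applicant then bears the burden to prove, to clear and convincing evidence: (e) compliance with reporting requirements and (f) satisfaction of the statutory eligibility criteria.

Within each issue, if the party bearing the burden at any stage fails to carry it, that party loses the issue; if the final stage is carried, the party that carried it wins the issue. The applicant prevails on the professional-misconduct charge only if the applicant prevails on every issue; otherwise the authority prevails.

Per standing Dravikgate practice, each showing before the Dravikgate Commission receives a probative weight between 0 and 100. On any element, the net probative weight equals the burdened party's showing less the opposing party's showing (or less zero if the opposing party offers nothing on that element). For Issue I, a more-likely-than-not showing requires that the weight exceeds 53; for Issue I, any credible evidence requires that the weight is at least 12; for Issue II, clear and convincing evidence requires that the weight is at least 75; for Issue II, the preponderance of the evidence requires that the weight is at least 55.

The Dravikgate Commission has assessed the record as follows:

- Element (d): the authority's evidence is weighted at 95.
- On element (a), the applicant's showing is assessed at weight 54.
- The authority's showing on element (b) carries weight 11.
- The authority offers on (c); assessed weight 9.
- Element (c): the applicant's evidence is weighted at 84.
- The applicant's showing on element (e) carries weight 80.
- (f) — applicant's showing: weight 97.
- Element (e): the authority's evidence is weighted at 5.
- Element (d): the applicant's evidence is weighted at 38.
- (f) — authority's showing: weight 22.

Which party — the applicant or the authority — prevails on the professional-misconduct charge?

applicant

— Issue I —
At Stage I.1 the applicant must meet a more-likely-than-not showing (weight exceeds 53): on (a) the weight is 54, > 53, so (a) meets the standard.
  Stage I.1 carried; the burden shifts to the authority.
At Stage I.2 the authority must meet any credible evidence (weight is at least 12): on (b) the weight is 11, < 12, so (b) does not meet the standard.
  Not every element is met, so the authority fails to carry Stage I.2.
So the applicant prevails on this issue.
— Issue II —
At Stage II.1 the applicant must meet clear and convincing evidence (weight is at least 75): on (c) the weight is 84 less the opposing 9 gives net 75, ≥ 75, so (c) meets the standard.
  Stage II.1 carried; the burden shifts to the authority.
At Stage II.2 the authority must meet the preponderance of the evidence (weight is at least 55): on (d) the weight is 95 less the opposing 38 gives net 57, which does reach 55, so (d) meets the standard.
  The authority carries Stage II.2; the applicant now bears the burden.
At Stage II.3 the applicant must meet clear and convincing evidence (weight is at least 75): on (e) the weight is 80 less the opposing 5 gives net 75, ≥ 75, so (e) meets the standard; on (f) the weight is 97 less the opposing 22 gives net 75, which does reach 75, so (f) meets the standard.
  The applicant carries the last stage.
With every stage satisfied, the applicant prevails on this issue.
Per-issue: Issue I → applicant; Issue II → applicant. The applicant must prevail on every issue; overall, the applicant prevails.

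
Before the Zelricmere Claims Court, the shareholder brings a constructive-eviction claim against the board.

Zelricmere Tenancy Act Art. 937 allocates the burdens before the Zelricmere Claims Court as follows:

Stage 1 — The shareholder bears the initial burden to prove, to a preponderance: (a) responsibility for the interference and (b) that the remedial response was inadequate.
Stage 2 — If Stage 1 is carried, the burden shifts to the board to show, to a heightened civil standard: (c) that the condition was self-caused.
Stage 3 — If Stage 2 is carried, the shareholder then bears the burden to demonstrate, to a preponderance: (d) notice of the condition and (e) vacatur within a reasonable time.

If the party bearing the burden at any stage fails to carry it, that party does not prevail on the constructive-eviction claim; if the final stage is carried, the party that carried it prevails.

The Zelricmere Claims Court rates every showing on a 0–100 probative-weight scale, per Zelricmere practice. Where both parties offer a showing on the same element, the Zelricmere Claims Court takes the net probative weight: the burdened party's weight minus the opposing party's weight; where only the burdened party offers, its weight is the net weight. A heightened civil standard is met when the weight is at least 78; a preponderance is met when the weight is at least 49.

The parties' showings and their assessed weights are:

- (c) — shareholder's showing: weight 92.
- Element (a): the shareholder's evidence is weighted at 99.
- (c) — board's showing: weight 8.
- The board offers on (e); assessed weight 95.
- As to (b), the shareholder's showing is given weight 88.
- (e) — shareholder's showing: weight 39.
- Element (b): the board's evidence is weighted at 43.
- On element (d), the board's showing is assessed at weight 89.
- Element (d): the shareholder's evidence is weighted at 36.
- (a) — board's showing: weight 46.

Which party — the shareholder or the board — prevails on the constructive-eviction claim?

Stage 1 — burden on shareholder; standard: a preponderance (weight is at least 49).
    (a): 99 − 46 = 53 ≥ 49 [met]
    (b): 88 − 43 = 45 < 49 [not met]
  Stage 1 not carried; the shareholder fails its burden.
So the board prevails.

board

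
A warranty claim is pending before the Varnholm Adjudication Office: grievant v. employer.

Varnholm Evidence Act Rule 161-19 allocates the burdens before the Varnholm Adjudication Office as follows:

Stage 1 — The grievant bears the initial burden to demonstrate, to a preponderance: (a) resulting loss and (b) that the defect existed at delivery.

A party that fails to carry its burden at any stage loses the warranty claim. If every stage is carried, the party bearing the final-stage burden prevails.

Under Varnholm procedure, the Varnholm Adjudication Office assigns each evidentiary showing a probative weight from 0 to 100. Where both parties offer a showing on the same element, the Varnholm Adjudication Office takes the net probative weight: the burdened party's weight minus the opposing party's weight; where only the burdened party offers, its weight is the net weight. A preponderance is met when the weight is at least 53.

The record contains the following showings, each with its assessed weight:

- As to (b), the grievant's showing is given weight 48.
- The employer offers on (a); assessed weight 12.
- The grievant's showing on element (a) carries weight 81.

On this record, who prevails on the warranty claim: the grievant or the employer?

At Stage 1 the grievant must meet a preponderance (weight is at least 53): on (a) the weight is 81 less the opposing 12 gives net 69, ≥ 53, so (a) meets the standard; on (b) the weight is 48, which does not reach 53, so (b) does not meet the standard.
  The grievant does not carry Stage 1.
So the employer prevails.

employer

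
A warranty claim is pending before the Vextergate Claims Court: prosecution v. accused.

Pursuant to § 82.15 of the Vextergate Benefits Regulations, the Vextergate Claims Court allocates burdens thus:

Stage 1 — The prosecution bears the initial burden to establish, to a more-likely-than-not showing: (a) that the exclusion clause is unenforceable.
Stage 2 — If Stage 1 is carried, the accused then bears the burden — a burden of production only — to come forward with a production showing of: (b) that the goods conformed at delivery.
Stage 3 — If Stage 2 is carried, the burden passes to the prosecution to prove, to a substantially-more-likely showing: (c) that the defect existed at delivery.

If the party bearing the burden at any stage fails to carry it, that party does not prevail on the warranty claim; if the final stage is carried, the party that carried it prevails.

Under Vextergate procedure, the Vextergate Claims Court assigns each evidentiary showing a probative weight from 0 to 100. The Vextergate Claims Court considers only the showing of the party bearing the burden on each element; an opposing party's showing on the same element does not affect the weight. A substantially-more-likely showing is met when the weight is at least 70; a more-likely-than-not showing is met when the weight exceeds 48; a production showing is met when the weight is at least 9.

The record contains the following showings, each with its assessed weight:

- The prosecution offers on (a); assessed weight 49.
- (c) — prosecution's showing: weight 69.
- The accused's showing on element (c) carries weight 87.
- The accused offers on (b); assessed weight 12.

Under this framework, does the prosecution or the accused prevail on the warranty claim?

accused

At Stage 1 the prosecution must meet a more-likely-than-not showing (weight exceeds 48): on (a) the weight is 49, which does exceed 48, so (a) meets the standard.
  The prosecution carries Stage 1; the accused now bears the burden.
At Stage 2 the accused must meet a production showing (weight is at least 9): on (b) the weight is 12, which does reach 9, so (b) meets the standard.
  The accused carries Stage 2; the prosecution now bears the burden.
At Stage 3 the prosecution must meet a substantially-more-likely showing (weight is at least 70): on (c) the weight is 69 (the accused's 87 is given no effect), which does not reach 70, so (c) does not meet the standard.
  The prosecution does not carry Stage 3.
So the accused prevails.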